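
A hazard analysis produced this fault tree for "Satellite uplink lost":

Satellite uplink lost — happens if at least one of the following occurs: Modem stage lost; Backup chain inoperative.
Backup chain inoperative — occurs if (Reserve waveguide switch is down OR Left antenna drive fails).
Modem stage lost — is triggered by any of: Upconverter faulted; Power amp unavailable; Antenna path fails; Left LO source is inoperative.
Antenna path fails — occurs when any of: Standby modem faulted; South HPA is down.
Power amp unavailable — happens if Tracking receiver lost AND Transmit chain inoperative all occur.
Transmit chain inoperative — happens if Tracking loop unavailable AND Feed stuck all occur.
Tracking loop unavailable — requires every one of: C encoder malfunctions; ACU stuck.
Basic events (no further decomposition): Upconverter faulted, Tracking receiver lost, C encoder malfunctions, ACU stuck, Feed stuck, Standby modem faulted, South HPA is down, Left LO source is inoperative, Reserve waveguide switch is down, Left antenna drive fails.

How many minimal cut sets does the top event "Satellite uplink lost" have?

7

Tracking loop unavailable [AND]: one cut set from each child combined → 1 × 1 = 1 cut set(s).
Transmit chain inoperative [AND]: one cut set from each child combined → 1 × 1 = 1 cut set(s).
Power amp unavailable [AND]: one cut set from each child combined → 1 × 1 = 1 cut set(s).
Antenna path fails [OR]: union of children's cut sets → 2 cut set(s).
Modem stage lost [OR]: union of children's cut sets → 5 cut set(s).
Backup chain inoperative [OR]: union of children's cut sets → 2 cut set(s).
Satellite uplink lost [OR]: union of children's cut sets → 7 cut set(s).
Minimal cut sets: {Upconverter faulted}; {ACU stuck, C encoder malfunctions, Feed stuck, Tracking receiver lost}; {Standby modem faulted}; {South HPA is down}; {Left LO source is inoperative}; {Reserve waveguide switch is down}; {Left antenna drive fails}.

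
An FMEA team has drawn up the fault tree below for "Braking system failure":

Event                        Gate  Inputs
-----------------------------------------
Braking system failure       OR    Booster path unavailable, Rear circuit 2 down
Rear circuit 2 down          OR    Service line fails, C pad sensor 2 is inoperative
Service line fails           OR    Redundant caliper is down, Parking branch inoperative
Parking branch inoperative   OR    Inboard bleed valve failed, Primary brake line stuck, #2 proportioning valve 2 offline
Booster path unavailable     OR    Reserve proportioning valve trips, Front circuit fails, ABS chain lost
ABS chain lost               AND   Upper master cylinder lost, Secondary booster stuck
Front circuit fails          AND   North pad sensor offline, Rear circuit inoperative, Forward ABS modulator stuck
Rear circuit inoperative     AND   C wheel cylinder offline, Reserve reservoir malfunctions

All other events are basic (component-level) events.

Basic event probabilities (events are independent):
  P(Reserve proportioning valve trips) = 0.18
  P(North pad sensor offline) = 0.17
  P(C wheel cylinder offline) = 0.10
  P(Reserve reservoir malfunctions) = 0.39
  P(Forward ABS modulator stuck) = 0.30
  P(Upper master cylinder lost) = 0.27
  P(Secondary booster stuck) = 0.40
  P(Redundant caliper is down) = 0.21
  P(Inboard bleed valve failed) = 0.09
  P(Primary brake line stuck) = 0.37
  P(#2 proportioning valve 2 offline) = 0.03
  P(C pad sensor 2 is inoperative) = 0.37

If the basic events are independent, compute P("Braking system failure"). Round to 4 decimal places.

P(Rear circuit inoperative) [AND] = 0.10 × 0.39 = 0.039000
P(Front circuit fails) [AND] = 0.17 × 0.039000 × 0.30 = 0.001989
P(ABS chain lost) [AND] = 0.27 × 0.40 = 0.108000
P(Booster path unavailable) [OR] = 1 − (1−0.18) × (1−0.001989) × (1−0.108000) = 0.270015
P(Parking branch inoperative) [OR] = 1 − (1−0.09) × (1−0.37) × (1−0.03) = 0.443899
P(Service line fails) [OR] = 1 − (1−0.21) × (1−0.443899) = 0.560680
P(Rear circuit 2 down) [OR] = 1 − (1−0.560680) × (1−0.37) = 0.723228
P(Braking system failure) [OR] = 1 − (1−0.270015) × (1−0.723228) = 0.797961
Rounded to 4 decimal places: P(Braking system failure) ≈ 0.7980.

0.7980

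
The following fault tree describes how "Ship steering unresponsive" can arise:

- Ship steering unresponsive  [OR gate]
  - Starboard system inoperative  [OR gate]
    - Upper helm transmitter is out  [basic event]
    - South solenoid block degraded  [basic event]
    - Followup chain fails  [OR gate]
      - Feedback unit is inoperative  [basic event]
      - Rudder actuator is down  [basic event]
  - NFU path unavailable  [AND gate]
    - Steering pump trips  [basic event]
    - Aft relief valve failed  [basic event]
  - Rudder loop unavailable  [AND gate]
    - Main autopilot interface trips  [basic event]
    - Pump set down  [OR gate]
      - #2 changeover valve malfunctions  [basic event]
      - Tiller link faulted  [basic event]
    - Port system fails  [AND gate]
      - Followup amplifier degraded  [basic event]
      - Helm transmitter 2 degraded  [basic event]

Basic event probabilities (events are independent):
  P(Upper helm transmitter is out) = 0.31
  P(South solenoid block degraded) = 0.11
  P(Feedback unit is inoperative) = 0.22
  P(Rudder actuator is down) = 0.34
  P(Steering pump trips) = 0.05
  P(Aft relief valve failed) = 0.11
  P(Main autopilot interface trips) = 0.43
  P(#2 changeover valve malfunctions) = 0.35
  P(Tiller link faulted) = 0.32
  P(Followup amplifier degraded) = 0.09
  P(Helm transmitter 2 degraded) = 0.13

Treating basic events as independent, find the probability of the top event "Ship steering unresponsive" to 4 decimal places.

0.6865

P(Followup chain fails) [OR] = 1 − (1−0.22) × (1−0.34) = 0.485200
P(Starboard system inoperative) [OR] = 1 − (1−0.31) × (1−0.11) × (1−0.485200) = 0.683861
P(NFU path unavailable) [AND] = 0.05 × 0.11 = 0.005500
P(Pump set down) [OR] = 1 − (1−0.35) × (1−0.32) = 0.558000
P(Port system fails) [AND] = 0.09 × 0.13 = 0.011700
P(Rudder loop unavailable) [AND] = 0.43 × 0.558000 × 0.011700 = 0.002807
P(Ship steering unresponsive) [OR] = 1 − (1−0.683861) × (1−0.005500) × (1−0.002807) = 0.686482
Rounded to 4 decimal places: P(Ship steering unresponsive) ≈ 0.6865.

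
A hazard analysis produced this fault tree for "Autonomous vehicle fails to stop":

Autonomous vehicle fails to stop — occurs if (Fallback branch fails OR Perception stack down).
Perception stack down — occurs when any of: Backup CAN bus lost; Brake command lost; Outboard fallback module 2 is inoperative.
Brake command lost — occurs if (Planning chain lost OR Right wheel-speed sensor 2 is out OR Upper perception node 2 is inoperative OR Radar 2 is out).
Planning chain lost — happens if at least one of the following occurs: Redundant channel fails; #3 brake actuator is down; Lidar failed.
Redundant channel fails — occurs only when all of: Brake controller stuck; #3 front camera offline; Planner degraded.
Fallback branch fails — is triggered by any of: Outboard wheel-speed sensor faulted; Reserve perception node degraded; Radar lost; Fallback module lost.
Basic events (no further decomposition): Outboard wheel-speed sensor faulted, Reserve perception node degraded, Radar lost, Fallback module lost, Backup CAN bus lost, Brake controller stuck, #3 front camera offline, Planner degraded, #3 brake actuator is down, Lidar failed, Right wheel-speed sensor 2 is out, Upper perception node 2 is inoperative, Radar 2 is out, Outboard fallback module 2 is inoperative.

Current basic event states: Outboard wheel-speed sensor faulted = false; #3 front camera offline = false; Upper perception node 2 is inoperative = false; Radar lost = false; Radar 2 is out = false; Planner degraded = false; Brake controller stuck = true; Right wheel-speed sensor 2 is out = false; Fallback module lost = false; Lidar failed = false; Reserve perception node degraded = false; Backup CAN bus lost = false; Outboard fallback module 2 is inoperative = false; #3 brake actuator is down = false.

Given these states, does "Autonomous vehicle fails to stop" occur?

Fallback branch fails [OR]: Outboard wheel-speed sensor faulted=not, Reserve perception node degraded=not, Radar lost=not, Fallback module lost=not → no input occurs → does not occur.
Redundant channel fails [AND]: Brake controller stuck=occurs, #3 front camera offline=not, Planner degraded=not → not all inputs occur → does not occur.
Planning chain lost [OR]: Redundant channel fails=not, #3 brake actuator is down=not, Lidar failed=not → no input occurs → does not occur.
Brake command lost [OR]: Planning chain lost=not, Right wheel-speed sensor 2 is out=not, Upper perception node 2 is inoperative=not, Radar 2 is out=not → no input occurs → does not occur.
Perception stack down [OR]: Backup CAN bus lost=not, Brake command lost=not, Outboard fallback module 2 is inoperative=not → no input occurs → does not occur.
Autonomous vehicle fails to stop [OR]: Fallback branch fails=not, Perception stack down=not → no input occurs → does not occur.

No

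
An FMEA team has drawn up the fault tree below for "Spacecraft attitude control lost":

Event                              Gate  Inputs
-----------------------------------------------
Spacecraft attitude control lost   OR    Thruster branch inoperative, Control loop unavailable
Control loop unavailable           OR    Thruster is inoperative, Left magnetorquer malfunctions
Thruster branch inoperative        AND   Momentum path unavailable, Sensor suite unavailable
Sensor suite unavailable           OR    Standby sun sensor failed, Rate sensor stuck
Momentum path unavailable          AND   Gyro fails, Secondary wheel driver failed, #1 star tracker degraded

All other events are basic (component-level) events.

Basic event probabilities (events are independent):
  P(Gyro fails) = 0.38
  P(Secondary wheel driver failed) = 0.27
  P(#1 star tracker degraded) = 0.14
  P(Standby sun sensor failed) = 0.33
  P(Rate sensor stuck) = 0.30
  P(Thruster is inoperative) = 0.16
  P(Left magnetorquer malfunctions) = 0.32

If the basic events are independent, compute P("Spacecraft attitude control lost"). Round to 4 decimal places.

0.4332

P(Momentum path unavailable) [AND] = 0.38 × 0.27 × 0.14 = 0.014364
P(Sensor suite unavailable) [OR] = 1 − (1−0.33) × (1−0.30) = 0.531000
P(Thruster branch inoperative) [AND] = 0.014364 × 0.531000 = 0.007627
P(Control loop unavailable) [OR] = 1 − (1−0.16) × (1−0.32) = 0.428800
P(Spacecraft attitude control lost) [OR] = 1 − (1−0.007627) × (1−0.428800) = 0.433157
Rounded to 4 decimal places: P(Spacecraft attitude control lost) ≈ 0.4332.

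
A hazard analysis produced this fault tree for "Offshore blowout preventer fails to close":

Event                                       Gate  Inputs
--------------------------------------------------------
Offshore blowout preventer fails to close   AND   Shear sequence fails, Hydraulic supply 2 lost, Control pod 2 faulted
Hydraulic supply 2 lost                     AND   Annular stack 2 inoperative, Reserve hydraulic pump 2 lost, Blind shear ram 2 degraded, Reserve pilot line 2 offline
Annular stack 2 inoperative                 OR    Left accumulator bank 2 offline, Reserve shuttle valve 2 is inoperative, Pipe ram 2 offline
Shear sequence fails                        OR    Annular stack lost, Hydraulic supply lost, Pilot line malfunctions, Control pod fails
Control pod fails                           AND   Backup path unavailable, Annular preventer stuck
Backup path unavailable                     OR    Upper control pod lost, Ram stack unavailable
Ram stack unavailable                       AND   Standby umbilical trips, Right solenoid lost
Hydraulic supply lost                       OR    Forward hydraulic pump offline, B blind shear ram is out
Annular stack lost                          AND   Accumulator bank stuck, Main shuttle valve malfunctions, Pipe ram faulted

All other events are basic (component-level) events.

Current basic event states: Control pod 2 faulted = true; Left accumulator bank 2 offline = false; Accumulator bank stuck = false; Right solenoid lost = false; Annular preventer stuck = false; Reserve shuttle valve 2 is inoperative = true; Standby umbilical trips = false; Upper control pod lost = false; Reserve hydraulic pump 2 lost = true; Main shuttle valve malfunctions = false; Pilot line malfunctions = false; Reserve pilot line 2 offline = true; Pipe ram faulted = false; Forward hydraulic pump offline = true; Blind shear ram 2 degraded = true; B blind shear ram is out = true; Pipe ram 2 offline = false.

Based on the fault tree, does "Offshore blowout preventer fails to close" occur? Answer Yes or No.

Yes

Annular stack lost [AND]: Accumulator bank stuck=not, Main shuttle valve malfunctions=not, Pipe ram faulted=not → not all inputs occur → does not occur.
Hydraulic supply lost [OR]: Forward hydraulic pump offline=occurs, B blind shear ram is out=occurs → at least one input occurs → occurs.
Ram stack unavailable [AND]: Standby umbilical trips=not, Right solenoid lost=not → not all inputs occur → does not occur.
Backup path unavailable [OR]: Upper control pod lost=not, Ram stack unavailable=not → no input occurs → does not occur.
Control pod fails [AND]: Backup path unavailable=not, Annular preventer stuck=not → not all inputs occur → does not occur.
Shear sequence fails [OR]: Annular stack lost=not, Hydraulic supply lost=occurs, Pilot line malfunctions=not, Control pod fails=not → at least one input occurs → occurs.
Annular stack 2 inoperative [OR]: Left accumulator bank 2 offline=not, Reserve shuttle valve 2 is inoperative=occurs, Pipe ram 2 offline=not → at least one input occurs → occurs.
Hydraulic supply 2 lost [AND]: Annular stack 2 inoperative=occurs, Reserve hydraulic pump 2 lost=occurs, Blind shear ram 2 degraded=occurs, Reserve pilot line 2 offline=occurs → all inputs occur → occurs.
Offshore blowout preventer fails to close [AND]: Shear sequence fails=occurs, Hydraulic supply 2 lost=occurs, Control pod 2 faulted=occurs → all inputs occur → occurs.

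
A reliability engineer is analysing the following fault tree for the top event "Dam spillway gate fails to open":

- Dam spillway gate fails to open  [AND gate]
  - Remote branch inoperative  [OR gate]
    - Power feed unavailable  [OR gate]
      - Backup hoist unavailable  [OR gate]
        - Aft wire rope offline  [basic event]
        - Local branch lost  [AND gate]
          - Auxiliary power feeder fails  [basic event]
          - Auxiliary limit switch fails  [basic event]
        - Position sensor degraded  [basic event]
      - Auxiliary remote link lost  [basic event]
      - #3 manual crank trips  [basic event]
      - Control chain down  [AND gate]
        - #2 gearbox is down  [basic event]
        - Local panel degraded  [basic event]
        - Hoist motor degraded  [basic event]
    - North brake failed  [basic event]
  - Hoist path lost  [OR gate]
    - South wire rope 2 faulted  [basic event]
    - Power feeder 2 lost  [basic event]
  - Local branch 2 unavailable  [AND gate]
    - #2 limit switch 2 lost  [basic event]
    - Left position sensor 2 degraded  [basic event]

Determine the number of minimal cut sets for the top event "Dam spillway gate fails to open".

Local branch lost [AND]: one cut set from each child combined → 1 × 1 = 1 cut set(s).
Backup hoist unavailable [OR]: union of children's cut sets → 3 cut set(s).
Control chain down [AND]: one cut set from each child combined → 1 × 1 × 1 = 1 cut set(s).
Power feed unavailable [OR]: union of children's cut sets → 6 cut set(s).
Remote branch inoperative [OR]: union of children's cut sets → 7 cut set(s).
Hoist path lost [OR]: union of children's cut sets → 2 cut set(s).
Local branch 2 unavailable [AND]: one cut set from each child combined → 1 × 1 = 1 cut set(s).
Dam spillway gate fails to open [AND]: one cut set from each child combined → 7 × 2 × 1 = 14 cut set(s).

14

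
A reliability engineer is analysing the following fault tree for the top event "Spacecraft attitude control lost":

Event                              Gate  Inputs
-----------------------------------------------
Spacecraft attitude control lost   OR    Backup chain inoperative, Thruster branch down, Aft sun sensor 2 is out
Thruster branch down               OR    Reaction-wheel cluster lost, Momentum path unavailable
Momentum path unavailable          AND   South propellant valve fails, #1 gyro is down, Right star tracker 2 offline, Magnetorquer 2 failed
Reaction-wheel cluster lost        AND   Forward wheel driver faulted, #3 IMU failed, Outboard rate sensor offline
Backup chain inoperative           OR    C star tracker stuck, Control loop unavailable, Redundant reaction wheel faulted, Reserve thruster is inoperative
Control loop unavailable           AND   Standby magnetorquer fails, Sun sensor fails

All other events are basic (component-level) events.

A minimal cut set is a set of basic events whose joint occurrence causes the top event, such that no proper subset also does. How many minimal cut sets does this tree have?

7

Control loop unavailable [AND]: one cut set from each child combined → 1 × 1 = 1 cut set(s).
Backup chain inoperative [OR]: union of children's cut sets → 4 cut set(s).
Reaction-wheel cluster lost [AND]: one cut set from each child combined → 1 × 1 × 1 = 1 cut set(s).
Momentum path unavailable [AND]: one cut set from each child combined → 1 × 1 × 1 × 1 = 1 cut set(s).
Thruster branch down [OR]: union of children's cut sets → 2 cut set(s).
Spacecraft attitude control lost [OR]: union of children's cut sets → 7 cut set(s).
Minimal cut sets: {C star tracker stuck}; {Standby magnetorquer fails, Sun sensor fails}; {Redundant reaction wheel faulted}; {Reserve thruster is inoperative}; {#3 IMU failed, Forward wheel driver faulted, Outboard rate sensor offline}; {#1 gyro is down, Magnetorquer 2 failed, Right star tracker 2 offline, South propellant valve fails}; {Aft sun sensor 2 is out}.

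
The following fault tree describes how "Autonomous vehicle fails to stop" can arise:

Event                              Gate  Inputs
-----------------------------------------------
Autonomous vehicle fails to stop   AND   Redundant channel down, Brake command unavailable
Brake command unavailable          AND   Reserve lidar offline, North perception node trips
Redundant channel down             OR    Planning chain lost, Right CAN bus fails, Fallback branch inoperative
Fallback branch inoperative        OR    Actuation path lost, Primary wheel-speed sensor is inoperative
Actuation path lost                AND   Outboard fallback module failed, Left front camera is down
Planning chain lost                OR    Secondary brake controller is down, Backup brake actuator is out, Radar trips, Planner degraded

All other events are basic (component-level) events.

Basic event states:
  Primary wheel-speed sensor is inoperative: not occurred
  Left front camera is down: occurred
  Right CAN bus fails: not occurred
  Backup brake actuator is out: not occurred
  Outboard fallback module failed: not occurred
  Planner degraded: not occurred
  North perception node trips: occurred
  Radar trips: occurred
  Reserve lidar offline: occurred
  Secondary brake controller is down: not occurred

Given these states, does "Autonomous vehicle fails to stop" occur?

Planning chain lost [OR]: Secondary brake controller is down=not, Backup brake actuator is out=not, Radar trips=occurs, Planner degraded=not → at least one input occurs → occurs.
Actuation path lost [AND]: Outboard fallback module failed=not, Left front camera is down=occurs → not all inputs occur → does not occur.
Fallback branch inoperative [OR]: Actuation path lost=not, Primary wheel-speed sensor is inoperative=not → no input occurs → does not occur.
Redundant channel down [OR]: Planning chain lost=occurs, Right CAN bus fails=not, Fallback branch inoperative=not → at least one input occurs → occurs.
Brake command unavailable [AND]: Reserve lidar offline=occurs, North perception node trips=occurs → all inputs occur → occurs.
Autonomous vehicle fails to stop [AND]: Redundant channel down=occurs, Brake command unavailable=occurs → all inputs occur → occurs.

Yes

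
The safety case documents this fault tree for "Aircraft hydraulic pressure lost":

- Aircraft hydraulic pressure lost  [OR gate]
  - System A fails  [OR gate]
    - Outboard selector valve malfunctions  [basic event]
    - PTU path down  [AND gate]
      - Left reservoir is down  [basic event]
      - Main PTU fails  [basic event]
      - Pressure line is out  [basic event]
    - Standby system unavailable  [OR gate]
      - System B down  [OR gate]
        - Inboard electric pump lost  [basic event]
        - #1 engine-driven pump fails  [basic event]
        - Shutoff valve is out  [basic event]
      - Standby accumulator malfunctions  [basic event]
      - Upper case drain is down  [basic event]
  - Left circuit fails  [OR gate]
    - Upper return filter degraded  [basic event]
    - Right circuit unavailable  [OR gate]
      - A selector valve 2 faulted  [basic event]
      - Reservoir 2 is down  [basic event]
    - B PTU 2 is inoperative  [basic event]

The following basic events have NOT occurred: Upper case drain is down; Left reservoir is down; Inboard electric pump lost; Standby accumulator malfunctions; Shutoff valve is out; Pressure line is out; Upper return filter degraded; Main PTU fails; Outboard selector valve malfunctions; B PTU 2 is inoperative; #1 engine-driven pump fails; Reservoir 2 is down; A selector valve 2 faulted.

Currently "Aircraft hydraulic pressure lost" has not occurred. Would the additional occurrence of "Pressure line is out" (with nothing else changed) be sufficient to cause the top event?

No

Counterfactual: set "Pressure line is out" to occurred.
PTU path down [AND]: Left reservoir is down=not, Main PTU fails=not, Pressure line is out=occurs → not all inputs occur → does not occur.
System B down [OR]: Inboard electric pump lost=not, #1 engine-driven pump fails=not, Shutoff valve is out=not → no input occurs → does not occur.
Standby system unavailable [OR]: System B down=not, Standby accumulator malfunctions=not, Upper case drain is down=not → no input occurs → does not occur.
System A fails [OR]: Outboard selector valve malfunctions=not, PTU path down=not, Standby system unavailable=not → no input occurs → does not occur.
Right circuit unavailable [OR]: A selector valve 2 faulted=not, Reservoir 2 is down=not → no input occurs → does not occur.
Left circuit fails [OR]: Upper return filter degraded=not, Right circuit unavailable=not, B PTU 2 is inoperative=not → no input occurs → does not occur.
Aircraft hydraulic pressure lost [OR]: System A fails=not, Left circuit fails=not → no input occurs → does not occur.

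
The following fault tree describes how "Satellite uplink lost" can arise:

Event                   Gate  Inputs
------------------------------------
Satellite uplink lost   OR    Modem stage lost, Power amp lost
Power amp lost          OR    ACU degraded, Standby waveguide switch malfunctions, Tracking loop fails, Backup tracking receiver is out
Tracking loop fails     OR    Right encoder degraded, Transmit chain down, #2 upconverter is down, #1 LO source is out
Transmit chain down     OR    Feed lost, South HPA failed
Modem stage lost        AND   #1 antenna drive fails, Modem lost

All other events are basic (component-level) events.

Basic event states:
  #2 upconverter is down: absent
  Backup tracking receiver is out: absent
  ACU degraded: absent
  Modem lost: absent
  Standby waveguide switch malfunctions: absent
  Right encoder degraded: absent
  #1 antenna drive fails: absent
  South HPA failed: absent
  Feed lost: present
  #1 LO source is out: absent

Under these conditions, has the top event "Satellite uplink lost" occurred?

Yes

Modem stage lost [AND]: #1 antenna drive fails=not, Modem lost=not → not all inputs occur → does not occur.
Transmit chain down [OR]: Feed lost=occurs, South HPA failed=not → at least one input occurs → occurs.
Tracking loop fails [OR]: Right encoder degraded=not, Transmit chain down=occurs, #2 upconverter is down=not, #1 LO source is out=not → at least one input occurs → occurs.
Power amp lost [OR]: ACU degraded=not, Standby waveguide switch malfunctions=not, Tracking loop fails=occurs, Backup tracking receiver is out=not → at least one input occurs → occurs.
Satellite uplink lost [OR]: Modem stage lost=not, Power amp lost=occurs → at least one input occurs → occurs.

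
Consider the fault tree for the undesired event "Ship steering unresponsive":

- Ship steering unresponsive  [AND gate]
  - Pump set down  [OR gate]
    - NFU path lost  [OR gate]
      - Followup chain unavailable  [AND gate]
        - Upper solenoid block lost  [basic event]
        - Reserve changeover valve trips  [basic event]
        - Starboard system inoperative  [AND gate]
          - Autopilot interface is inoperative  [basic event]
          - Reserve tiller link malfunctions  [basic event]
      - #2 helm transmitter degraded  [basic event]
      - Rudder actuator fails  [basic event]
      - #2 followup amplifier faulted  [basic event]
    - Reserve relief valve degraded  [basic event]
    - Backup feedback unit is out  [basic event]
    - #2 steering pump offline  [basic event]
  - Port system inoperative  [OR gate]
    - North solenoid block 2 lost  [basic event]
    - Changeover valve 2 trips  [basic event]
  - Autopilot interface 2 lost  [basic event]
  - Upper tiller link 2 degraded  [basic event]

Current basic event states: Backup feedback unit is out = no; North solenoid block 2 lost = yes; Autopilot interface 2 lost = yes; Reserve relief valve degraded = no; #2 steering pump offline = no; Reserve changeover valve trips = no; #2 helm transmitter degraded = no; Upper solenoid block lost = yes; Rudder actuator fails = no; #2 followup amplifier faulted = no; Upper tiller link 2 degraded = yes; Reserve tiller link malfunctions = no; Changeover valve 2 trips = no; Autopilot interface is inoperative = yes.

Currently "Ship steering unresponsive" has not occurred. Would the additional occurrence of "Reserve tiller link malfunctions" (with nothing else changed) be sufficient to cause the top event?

No

Counterfactual: set "Reserve tiller link malfunctions" to occurred.
Starboard system inoperative [AND]: Autopilot interface is inoperative=occurs, Reserve tiller link malfunctions=occurs → all inputs occur → occurs.
Followup chain unavailable [AND]: Upper solenoid block lost=occurs, Reserve changeover valve trips=not, Starboard system inoperative=occurs → not all inputs occur → does not occur.
NFU path lost [OR]: Followup chain unavailable=not, #2 helm transmitter degraded=not, Rudder actuator fails=not, #2 followup amplifier faulted=not → no input occurs → does not occur.
Pump set down [OR]: NFU path lost=not, Reserve relief valve degraded=not, Backup feedback unit is out=not, #2 steering pump offline=not → no input occurs → does not occur.
Port system inoperative [OR]: North solenoid block 2 lost=occurs, Changeover valve 2 trips=not → at least one input occurs → occurs.
Ship steering unresponsive [AND]: Pump set down=not, Port system inoperative=occurs, Autopilot interface 2 lost=occurs, Upper tiller link 2 degraded=occurs → not all inputs occur → does not occur.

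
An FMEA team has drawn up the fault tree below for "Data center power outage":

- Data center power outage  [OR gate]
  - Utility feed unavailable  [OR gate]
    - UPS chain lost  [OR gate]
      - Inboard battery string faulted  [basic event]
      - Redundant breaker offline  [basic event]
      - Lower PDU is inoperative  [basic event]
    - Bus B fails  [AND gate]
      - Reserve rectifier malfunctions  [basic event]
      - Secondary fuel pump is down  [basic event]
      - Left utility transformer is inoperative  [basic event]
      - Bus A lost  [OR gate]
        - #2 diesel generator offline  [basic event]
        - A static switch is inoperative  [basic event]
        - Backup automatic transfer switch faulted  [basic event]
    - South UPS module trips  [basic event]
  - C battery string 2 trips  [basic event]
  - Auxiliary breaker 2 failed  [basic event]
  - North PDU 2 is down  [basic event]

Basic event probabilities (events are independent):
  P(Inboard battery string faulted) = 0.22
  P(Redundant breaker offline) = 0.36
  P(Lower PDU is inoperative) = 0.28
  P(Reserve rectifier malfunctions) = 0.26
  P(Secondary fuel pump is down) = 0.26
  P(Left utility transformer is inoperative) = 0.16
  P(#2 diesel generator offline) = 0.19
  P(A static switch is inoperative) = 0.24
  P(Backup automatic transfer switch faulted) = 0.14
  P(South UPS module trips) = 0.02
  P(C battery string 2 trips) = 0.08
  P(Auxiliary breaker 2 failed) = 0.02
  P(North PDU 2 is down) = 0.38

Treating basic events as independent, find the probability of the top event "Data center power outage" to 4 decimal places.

P(UPS chain lost) [OR] = 1 − (1−0.22) × (1−0.36) × (1−0.28) = 0.640576
P(Bus A lost) [OR] = 1 − (1−0.19) × (1−0.24) × (1−0.14) = 0.470584
P(Bus B fails) [AND] = 0.26 × 0.26 × 0.16 × 0.470584 = 0.005090
P(Utility feed unavailable) [OR] = 1 − (1−0.640576) × (1−0.005090) × (1−0.02) = 0.649557
P(Data center power outage) [OR] = 1 − (1−0.649557) × (1−0.08) × (1−0.02) × (1−0.38) = 0.804105
Rounded to 4 decimal places: P(Data center power outage) ≈ 0.8041.

0.8041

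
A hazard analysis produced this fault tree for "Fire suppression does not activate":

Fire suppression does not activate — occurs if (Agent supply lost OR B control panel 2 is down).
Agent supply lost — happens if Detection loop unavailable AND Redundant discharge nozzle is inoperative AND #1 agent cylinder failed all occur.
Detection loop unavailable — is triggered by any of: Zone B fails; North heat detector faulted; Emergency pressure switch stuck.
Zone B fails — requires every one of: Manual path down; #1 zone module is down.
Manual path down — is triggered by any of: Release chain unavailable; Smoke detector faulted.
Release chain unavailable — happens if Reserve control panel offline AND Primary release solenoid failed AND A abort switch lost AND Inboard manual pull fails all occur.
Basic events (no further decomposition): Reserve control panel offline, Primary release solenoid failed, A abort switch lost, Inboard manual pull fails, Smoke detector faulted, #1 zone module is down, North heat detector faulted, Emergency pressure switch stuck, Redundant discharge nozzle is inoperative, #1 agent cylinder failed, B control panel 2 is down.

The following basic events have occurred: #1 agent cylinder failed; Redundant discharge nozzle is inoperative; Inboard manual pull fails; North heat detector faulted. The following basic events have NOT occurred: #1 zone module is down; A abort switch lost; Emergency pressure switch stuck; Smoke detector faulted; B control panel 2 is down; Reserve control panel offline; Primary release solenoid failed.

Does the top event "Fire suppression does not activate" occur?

Yes

Release chain unavailable [AND]: Reserve control panel offline=not, Primary release solenoid failed=not, A abort switch lost=not, Inboard manual pull fails=occurs → not all inputs occur → does not occur.
Manual path down [OR]: Release chain unavailable=not, Smoke detector faulted=not → no input occurs → does not occur.
Zone B fails [AND]: Manual path down=not, #1 zone module is down=not → not all inputs occur → does not occur.
Detection loop unavailable [OR]: Zone B fails=not, North heat detector faulted=occurs, Emergency pressure switch stuck=not → at least one input occurs → occurs.
Agent supply lost [AND]: Detection loop unavailable=occurs, Redundant discharge nozzle is inoperative=occurs, #1 agent cylinder failed=occurs → all inputs occur → occurs.
Fire suppression does not activate [OR]: Agent supply lost=occurs, B control panel 2 is down=not → at least one input occurs → occurs.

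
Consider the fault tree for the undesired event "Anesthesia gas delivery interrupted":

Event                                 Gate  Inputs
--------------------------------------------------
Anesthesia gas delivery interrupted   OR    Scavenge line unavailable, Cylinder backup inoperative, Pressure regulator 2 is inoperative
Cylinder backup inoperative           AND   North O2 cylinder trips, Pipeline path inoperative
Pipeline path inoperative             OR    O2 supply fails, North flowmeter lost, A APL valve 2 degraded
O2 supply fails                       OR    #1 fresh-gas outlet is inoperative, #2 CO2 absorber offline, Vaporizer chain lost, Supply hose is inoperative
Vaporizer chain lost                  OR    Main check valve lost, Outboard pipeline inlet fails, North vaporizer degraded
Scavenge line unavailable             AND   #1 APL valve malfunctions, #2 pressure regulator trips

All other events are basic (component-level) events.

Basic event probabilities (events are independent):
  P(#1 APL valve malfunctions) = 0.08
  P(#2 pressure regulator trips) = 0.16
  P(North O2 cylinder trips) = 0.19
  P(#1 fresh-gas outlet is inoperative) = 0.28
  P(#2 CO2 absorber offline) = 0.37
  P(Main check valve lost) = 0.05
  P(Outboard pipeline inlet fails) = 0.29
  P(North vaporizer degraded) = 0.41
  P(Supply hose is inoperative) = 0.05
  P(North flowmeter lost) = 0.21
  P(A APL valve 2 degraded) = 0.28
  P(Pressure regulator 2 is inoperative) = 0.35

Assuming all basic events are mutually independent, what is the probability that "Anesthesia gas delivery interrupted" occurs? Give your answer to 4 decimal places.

P(Scavenge line unavailable) [AND] = 0.08 × 0.16 = 0.012800
P(Vaporizer chain lost) [OR] = 1 − (1−0.05) × (1−0.29) × (1−0.41) = 0.602045
P(O2 supply fails) [OR] = 1 − (1−0.28) × (1−0.37) × (1−0.602045) × (1−0.05) = 0.828513
P(Pipeline path inoperative) [OR] = 1 − (1−0.828513) × (1−0.21) × (1−0.28) = 0.902458
P(Cylinder backup inoperative) [AND] = 0.19 × 0.902458 = 0.171467
P(Anesthesia gas delivery interrupted) [OR] = 1 − (1−0.012800) × (1−0.171467) × (1−0.35) = 0.468347
Rounded to 4 decimal places: P(Anesthesia gas delivery interrupted) ≈ 0.4683.

0.4683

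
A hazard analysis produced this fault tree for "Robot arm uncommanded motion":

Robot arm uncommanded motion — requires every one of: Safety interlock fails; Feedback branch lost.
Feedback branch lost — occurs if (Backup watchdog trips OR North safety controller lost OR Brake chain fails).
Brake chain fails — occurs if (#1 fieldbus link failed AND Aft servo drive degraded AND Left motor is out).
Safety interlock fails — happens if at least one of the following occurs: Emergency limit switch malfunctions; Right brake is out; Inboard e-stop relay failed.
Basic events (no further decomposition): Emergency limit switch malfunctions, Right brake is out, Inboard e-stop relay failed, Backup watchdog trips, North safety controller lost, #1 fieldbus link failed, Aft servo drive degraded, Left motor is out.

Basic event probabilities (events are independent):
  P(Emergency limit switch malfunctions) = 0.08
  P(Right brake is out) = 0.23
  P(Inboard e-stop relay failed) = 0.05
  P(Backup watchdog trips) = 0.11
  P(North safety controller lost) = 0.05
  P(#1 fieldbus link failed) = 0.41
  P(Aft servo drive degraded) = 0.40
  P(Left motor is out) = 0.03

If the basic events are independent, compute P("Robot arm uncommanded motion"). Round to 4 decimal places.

P(Safety interlock fails) [OR] = 1 − (1−0.08) × (1−0.23) × (1−0.05) = 0.327020
P(Brake chain fails) [AND] = 0.41 × 0.40 × 0.03 = 0.004920
P(Feedback branch lost) [OR] = 1 − (1−0.11) × (1−0.05) × (1−0.004920) = 0.158660
P(Robot arm uncommanded motion) [AND] = 0.327020 × 0.158660 = 0.051885
Rounded to 4 decimal places: P(Robot arm uncommanded motion) ≈ 0.0519.

0.0519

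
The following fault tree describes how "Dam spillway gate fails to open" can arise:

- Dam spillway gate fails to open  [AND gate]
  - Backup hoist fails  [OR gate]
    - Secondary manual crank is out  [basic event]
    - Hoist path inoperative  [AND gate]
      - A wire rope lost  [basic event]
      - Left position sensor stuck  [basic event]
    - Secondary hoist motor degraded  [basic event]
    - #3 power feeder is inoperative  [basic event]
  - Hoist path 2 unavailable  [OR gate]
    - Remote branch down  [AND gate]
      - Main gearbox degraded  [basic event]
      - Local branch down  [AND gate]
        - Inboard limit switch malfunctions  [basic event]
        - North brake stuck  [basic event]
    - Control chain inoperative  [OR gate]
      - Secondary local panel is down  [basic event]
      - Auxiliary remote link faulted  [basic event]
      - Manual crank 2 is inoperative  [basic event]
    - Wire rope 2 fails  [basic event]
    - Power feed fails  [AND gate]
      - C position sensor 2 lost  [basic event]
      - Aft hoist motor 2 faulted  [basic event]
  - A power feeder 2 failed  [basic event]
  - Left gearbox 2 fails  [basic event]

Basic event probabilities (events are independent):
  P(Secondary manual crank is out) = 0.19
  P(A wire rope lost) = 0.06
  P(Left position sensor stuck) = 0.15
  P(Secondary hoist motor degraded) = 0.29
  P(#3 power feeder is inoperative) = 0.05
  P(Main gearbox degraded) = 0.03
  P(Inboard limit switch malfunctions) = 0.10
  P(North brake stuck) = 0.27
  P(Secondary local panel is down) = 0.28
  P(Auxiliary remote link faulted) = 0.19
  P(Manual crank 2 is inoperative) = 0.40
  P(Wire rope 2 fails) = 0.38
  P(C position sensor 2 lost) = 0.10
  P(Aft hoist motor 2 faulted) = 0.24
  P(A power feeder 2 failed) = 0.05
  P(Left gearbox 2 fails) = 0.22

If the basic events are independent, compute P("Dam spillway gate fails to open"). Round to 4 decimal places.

0.0040

P(Hoist path inoperative) [AND] = 0.06 × 0.15 = 0.009000
P(Backup hoist fails) [OR] = 1 − (1−0.19) × (1−0.009000) × (1−0.29) × (1−0.05) = 0.458572
P(Local branch down) [AND] = 0.10 × 0.27 = 0.027000
P(Remote branch down) [AND] = 0.03 × 0.027000 = 0.000810
P(Control chain inoperative) [OR] = 1 − (1−0.28) × (1−0.19) × (1−0.40) = 0.650080
P(Power feed fails) [AND] = 0.10 × 0.24 = 0.024000
P(Hoist path 2 unavailable) [OR] = 1 − (1−0.000810) × (1−0.650080) × (1−0.38) × (1−0.024000) = 0.788428
P(Dam spillway gate fails to open) [AND] = 0.458572 × 0.788428 × 0.05 × 0.22 = 0.003977
Rounded to 4 decimal places: P(Dam spillway gate fails to open) ≈ 0.0040.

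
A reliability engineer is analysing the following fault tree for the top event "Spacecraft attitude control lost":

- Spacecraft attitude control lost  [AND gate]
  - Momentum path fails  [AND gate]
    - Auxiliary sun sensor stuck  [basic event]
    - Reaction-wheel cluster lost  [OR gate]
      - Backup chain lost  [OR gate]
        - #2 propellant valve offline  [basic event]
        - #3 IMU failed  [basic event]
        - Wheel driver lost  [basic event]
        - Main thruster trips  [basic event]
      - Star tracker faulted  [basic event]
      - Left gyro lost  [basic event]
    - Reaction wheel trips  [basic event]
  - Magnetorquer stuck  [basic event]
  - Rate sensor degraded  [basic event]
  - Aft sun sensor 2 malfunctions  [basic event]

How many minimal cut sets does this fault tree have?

6

Backup chain lost [OR]: union of children's cut sets → 4 cut set(s).
Reaction-wheel cluster lost [OR]: union of children's cut sets → 6 cut set(s).
Momentum path fails [AND]: one cut set from each child combined → 1 × 6 × 1 = 6 cut set(s).
Spacecraft attitude control lost [AND]: one cut set from each child combined → 6 × 1 × 1 × 1 = 6 cut set(s).
Minimal cut sets: {#2 propellant valve offline, Aft sun sensor 2 malfunctions, Auxiliary sun sensor stuck, Magnetorquer stuck, Rate sensor degraded, Reaction wheel trips}; {#3 IMU failed, Aft sun sensor 2 malfunctions, Auxiliary sun sensor stuck, Magnetorquer stuck, Rate sensor degraded, Reaction wheel trips}; {Aft sun sensor 2 malfunctions, Auxiliary sun sensor stuck, Magnetorquer stuck, Rate sensor degraded, Reaction wheel trips, Wheel driver lost}; {Aft sun sensor 2 malfunctions, Auxiliary sun sensor stuck, Magnetorquer stuck, Main thruster trips, Rate sensor degraded, Reaction wheel trips}; {Aft sun sensor 2 malfunctions, Auxiliary sun sensor stuck, Magnetorquer stuck, Rate sensor degraded, Reaction wheel trips, Star tracker faulted}; {Aft sun sensor 2 malfunctions, Auxiliary sun sensor stuck, Left gyro lost, Magnetorquer stuck, Rate sensor degraded, Reaction wheel trips}.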